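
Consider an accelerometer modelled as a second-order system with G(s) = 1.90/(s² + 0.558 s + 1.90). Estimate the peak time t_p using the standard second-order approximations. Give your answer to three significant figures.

Matching coefficients with s² + 2ζω_n s + ω_n² gives ω_n² = 1.90 ⇒ ω_n = 1.38 rad/s, and ζ = 0.558/(2ω_n) = 0.202.
The damped frequency ω_d = ω_n√(1−ζ²) = 1.35 rad/s. Then t_p = π/ω_d = 2.33 s.

t_p ≈ 2.33 s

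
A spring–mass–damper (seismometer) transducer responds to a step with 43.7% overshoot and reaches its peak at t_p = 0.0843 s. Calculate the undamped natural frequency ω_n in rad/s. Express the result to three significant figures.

From the overshoot, ζ = −ln(OS)/√(π²+ln²(OS)) = 0.255.
From t_p = π/ω_d, ω_d = π/0.0843 = 37.3 rad/s, so ω_n = ω_d/√(1−ζ²) = 38.5 rad/s.

ω_n ≈ 38.5 rad/s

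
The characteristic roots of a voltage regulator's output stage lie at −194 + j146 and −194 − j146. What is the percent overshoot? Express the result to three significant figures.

%OS ≈ 1.54%

The poles are at −σ ± jω_d with σ = 194 and ω_d = 146, so ω_n = √(σ²+ω_d²) = 243 rad/s and ζ = σ/ω_n = 0.799.
%OS = 100 e^{−πζ/√(1−ζ²)} with ζ = 0.799 gives 1.54%.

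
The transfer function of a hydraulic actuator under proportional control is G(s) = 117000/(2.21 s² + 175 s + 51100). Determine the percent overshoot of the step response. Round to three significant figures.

%OS ≈ 42.9%

Dividing through by 2.21: denominator becomes s² + 79.19 s + 23120.
So ω_n = √23120 = 152 rad/s and ζ = 79.19/(2·152) = 0.260.
%OS = 100·exp(−πζ/√(1−ζ²)) = 42.9%.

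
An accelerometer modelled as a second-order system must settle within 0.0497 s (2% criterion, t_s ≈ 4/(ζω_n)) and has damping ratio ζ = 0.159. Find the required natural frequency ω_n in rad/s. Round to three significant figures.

Rearranging t_s ≈ 4/(ζω_n) gives ω_n = 4/(ζ·t_s) = 4/(0.159 × 0.0497) = 506 rad/s.

ω_n ≈ 506 rad/s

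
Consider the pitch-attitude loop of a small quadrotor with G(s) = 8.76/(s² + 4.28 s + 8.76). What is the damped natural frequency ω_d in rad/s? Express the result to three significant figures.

ω_n = √8.76 = 2.96 rad/s; ζ = 4.28/(2·2.96) = 0.723.
ω_d = 2.96·√(1 − 0.723²) = 2.04 rad/s.

ω_d ≈ 2.04 rad/s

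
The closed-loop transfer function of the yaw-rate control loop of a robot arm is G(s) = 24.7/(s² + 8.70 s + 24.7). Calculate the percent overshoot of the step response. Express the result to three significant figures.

%OS ≈ 0.339%

ω_n = √24.7 = 4.97 rad/s; ζ = 8.70/(2·4.97) = 0.875.
%OS = 100·exp(−πζ/√(1−ζ²)) = 0.339%.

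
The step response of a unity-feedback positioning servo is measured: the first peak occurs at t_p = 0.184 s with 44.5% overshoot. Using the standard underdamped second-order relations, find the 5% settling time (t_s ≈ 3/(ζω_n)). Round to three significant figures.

ζ from %OS: ζ = |ln 0.445|/√(π²+ln²0.445) = 0.250.
t_p = π/ω_d ⇒ ω_d = 17.1 rad/s; then ω_n = ω_d/√(1−ζ²) = 17.6 rad/s.
t_s ≈ 3/(ζω_n) = 3/(0.250·17.6) = 0.682 s.

t_s ≈ 0.682 s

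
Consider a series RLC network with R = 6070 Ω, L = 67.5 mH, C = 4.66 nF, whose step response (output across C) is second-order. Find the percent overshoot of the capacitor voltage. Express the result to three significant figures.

%OS ≈ 1.57%

For a series RLC circuit (capacitor voltage as output), ω_n = 1/√(LC) = 1/√(67.5 mH · 4.66 nF) = 56400 rad/s.
ζ = (R/2)·√(C/L) = (6070/2)·√(4.66 nF/67.5 mH) = 0.797.
Overshoot: exp(−π·0.797/√(1−0.797²)) = 0.0157, i.e. 1.57%.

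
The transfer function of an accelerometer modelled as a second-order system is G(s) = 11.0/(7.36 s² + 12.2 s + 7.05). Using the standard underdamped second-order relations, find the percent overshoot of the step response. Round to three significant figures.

Dividing through by 7.36: denominator becomes s² + 1.658 s + 0.9579.
So ω_n = √0.9579 = 0.979 rad/s and ζ = 1.658/(2·0.979) = 0.847.
%OS = 100·exp(−πζ/√(1−ζ²)) = 0.672%.

%OS ≈ 0.672%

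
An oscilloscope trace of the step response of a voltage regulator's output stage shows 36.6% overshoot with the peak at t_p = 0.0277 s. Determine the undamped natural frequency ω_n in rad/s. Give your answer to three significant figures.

ω_n ≈ 119 rad/s

The overshoot fixes ζ = −ln(OS)/√(π²+ln²(OS)) = 0.305.
t_p = π/ω_d ⇒ ω_d = 113 rad/s; then ω_n = ω_d/√(1−ζ²) = 119 rad/s.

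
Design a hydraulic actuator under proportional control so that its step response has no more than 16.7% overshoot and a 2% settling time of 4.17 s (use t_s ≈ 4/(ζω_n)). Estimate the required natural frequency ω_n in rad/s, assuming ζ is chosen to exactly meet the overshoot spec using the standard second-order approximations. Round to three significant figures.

ζ = −ln(OS)/√(π² + (ln OS)²). With OS = 0.167, ln OS = −1.790 and ζ = 1.790/3.616 = 0.495.
From t_s ≈ 4/(ζω_n): ω_n = 4/(ζ·t_s) = 4/(0.495·4.17) = 1.94 rad/s.

ω_n ≈ 1.94 rad/s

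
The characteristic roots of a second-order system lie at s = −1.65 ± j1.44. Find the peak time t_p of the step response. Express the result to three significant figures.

t_p = π/ω_d with ω_d = 1.44 (the imaginary part), so t_p = 2.18 s.

t_p ≈ 2.18 s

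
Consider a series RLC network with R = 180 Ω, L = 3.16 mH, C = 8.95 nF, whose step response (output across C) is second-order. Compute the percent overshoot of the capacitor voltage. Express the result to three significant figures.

%OS ≈ 61.8%

For a series RLC circuit (capacitor voltage as output), ω_n = 1/√(LC) = 1/√(3.16 mH · 8.95 nF) = 188000 rad/s.
ζ = (R/2)·√(C/L) = (180/2)·√(8.95 nF/3.16 mH) = 0.151.
Overshoot: exp(−π·0.151/√(1−0.151²)) = 0.618, i.e. 61.8%.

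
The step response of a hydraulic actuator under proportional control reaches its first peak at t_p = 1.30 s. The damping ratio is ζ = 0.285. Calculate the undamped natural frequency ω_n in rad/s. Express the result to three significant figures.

ω_n ≈ 2.52 rad/s

Peak time t_p = π/ω_d, so ω_d = π/t_p = π/1.30 = 2.42 rad/s.
ω_n = ω_d/√(1−ζ²) = 2.42/√0.919 = 2.52 rad/s.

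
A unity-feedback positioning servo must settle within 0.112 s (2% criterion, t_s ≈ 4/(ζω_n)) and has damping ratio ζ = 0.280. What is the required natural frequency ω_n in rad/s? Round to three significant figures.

Rearranging t_s ≈ 4/(ζω_n) gives ω_n = 4/(ζ·t_s) = 4/(0.280 × 0.112) = 128 rad/s.

ω_n ≈ 128 rad/s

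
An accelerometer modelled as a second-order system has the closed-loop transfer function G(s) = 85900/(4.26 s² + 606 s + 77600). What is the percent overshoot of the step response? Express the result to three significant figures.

%OS ≈ 14.3%

Dividing through by 4.26: denominator becomes s² + 142.3 s + 18220.
So ω_n = √18220 = 135 rad/s and ζ = 142.3/(2·135) = 0.527.
Overshoot: exp(−π·0.527/√(1−0.527²)) = 0.143, i.e. 14.3%.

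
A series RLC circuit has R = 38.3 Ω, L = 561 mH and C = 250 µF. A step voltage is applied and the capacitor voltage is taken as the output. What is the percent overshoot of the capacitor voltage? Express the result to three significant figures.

%OS ≈ 24.9%

For a series RLC circuit (capacitor voltage as output), ω_n = 1/√(LC) = 1/√(561 mH · 250 µF) = 84.4 rad/s.
ζ = (R/2)·√(C/L) = (38.3/2)·√(250 µF/561 mH) = 0.404.
Overshoot: exp(−π·0.404/√(1−0.404²)) = 0.249, i.e. 24.9%.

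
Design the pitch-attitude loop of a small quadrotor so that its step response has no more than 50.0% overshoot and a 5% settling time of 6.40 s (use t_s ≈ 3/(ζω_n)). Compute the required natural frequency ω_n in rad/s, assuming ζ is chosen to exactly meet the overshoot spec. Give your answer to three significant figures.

ω_n ≈ 2.18 rad/s

From %OS = 100·exp(−πζ/√(1−ζ²)), invert to get ζ = −ln(OS)/√(π² + ln²(OS)) with OS = 0.500.
−ln 0.500 = 0.6931, so ζ = 0.6931/√(π² + 0.4805) = 0.215.
Then ω_n = 3/(ζ t_s) = 3/(0.215 × 6.40) = 2.18 rad/s.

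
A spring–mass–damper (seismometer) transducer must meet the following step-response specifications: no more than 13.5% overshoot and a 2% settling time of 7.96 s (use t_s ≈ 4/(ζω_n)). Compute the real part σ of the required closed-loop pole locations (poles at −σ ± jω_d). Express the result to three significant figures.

σ ≈ 0.503

The settling-time spec alone fixes σ = ζω_n = 4/t_s = 4/7.96 = 0.503.
(Overshoot then fixes ζ = 0.538 and hence ω_d = σ·√(1−ζ²)/ζ = 0.788 rad/s.)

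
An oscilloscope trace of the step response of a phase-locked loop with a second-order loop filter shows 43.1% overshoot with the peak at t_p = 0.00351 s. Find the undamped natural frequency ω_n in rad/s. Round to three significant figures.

ω_n ≈ 927 rad/s

The overshoot fixes ζ = −ln(OS)/√(π²+ln²(OS)) = 0.259.
From t_p = π/ω_d, ω_d = π/0.00351 = 895 rad/s, so ω_n = ω_d/√(1−ζ²) = 927 rad/s.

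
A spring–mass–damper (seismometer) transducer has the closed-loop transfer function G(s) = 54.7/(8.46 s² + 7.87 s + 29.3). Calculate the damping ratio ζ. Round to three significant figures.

ζ ≈ 0.250

Dividing through by 8.46: denominator becomes s² + 0.9303 s + 3.463.
So ω_n = √3.463 = 1.86 rad/s and ζ = 0.9303/(2·1.86) = 0.250.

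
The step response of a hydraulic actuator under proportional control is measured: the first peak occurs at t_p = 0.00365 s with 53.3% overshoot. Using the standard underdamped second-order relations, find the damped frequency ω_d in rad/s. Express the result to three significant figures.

t_p = π/ω_d, so ω_d = π/0.00365 = 861 rad/s.

ω_d ≈ 861 rad/s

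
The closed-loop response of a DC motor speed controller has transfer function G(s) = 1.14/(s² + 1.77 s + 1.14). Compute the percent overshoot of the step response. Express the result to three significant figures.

%OS ≈ 0.952%

ω_n = √1.14 = 1.07 rad/s; ζ = 1.77/(2·1.07) = 0.829.
Overshoot: exp(−π·0.829/√(1−0.829²)) = 0.00952, i.e. 0.952%.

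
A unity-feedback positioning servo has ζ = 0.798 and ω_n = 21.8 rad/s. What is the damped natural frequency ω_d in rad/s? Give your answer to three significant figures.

ω_d = ω_n√(1−ζ²) = 21.8·√0.363 = 13.1 rad/s.

ω_d ≈ 13.1 rad/s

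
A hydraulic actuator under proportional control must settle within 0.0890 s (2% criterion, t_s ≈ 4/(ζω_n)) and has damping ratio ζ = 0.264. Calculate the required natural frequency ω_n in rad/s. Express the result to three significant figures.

ω_n ≈ 170 rad/s

Rearranging t_s ≈ 4/(ζω_n) gives ω_n = 4/(ζ·t_s) = 4/(0.264 × 0.0890) = 170 rad/s.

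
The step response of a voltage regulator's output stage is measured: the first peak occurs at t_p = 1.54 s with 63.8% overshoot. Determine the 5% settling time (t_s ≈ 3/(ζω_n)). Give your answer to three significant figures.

From the overshoot, ζ = −ln(OS)/√(π²+ln²(OS)) = 0.142.
From t_p = π/ω_d, ω_d = π/1.54 = 2.04 rad/s, so ω_n = ω_d/√(1−ζ²) = 2.06 rad/s.
t_s ≈ 3/(ζω_n) = 3/(0.142·2.06) = 10.3 s.

t_s ≈ 10.3 s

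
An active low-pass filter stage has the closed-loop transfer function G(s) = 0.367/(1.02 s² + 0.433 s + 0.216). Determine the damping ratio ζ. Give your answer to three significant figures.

Dividing through by 1.02: denominator becomes s² + 0.4245 s + 0.2118.
So ω_n = √0.2118 = 0.460 rad/s and ζ = 0.4245/(2·0.460) = 0.461.

ζ ≈ 0.461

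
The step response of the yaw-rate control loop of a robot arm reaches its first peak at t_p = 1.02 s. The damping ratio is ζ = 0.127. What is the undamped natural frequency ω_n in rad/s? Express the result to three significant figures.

ω_n ≈ 3.11 rad/s

Peak time t_p = π/ω_d, so ω_d = π/t_p = π/1.02 = 3.08 rad/s.
ω_n = ω_d/√(1−ζ²) = 3.08/√0.984 = 3.11 rad/s.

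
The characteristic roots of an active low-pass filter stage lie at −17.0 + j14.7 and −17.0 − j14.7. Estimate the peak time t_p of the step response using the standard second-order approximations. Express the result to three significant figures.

t_p = π/ω_d with ω_d = 14.7 (the imaginary part), so t_p = 0.214 s.

t_p ≈ 0.214 s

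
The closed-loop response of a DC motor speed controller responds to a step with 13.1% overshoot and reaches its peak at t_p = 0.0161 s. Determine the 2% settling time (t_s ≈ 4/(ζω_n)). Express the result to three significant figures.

The overshoot fixes ζ = −ln(OS)/√(π²+ln²(OS)) = 0.543.
From t_p = π/ω_d, ω_d = π/0.0161 = 195 rad/s, so ω_n = ω_d/√(1−ζ²) = 232 rad/s.
t_s ≈ 4/(ζω_n) = 4/(0.543·232) = 0.0317 s.

t_s ≈ 0.0317 s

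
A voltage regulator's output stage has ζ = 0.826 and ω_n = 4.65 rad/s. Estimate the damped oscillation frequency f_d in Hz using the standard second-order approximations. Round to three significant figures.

ω_d = ω_n√(1−ζ²) = 4.65·√0.318 = 2.62 rad/s.
f_d = ω_d/(2π) = 0.417 Hz.

f_d ≈ 0.417 Hz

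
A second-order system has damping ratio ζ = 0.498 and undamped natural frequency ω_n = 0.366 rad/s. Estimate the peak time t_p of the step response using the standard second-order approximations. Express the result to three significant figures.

The damped frequency is ω_d = ω_n√(1−ζ²) = 0.366·√(1−0.248) = 0.317 rad/s.
Peak time t_p = π/ω_d = π/0.317 = 9.90 s.

t_p ≈ 9.90 s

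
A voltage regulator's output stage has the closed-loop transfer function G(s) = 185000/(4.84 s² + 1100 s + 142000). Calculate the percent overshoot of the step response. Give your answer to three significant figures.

Dividing through by 4.84: denominator becomes s² + 227.3 s + 29340.
So ω_n = √29340 = 171 rad/s and ζ = 227.3/(2·171) = 0.663.
%OS = 100·exp(−πζ/√(1−ζ²)) = 6.17%.

%OS ≈ 6.17%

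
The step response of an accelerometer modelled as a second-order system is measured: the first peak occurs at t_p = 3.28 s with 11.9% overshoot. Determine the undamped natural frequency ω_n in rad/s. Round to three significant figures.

ζ from %OS: ζ = |ln 0.119|/√(π²+ln²0.119) = 0.561.
t_p = π/ω_d ⇒ ω_d = 0.958 rad/s; then ω_n = ω_d/√(1−ζ²) = 1.16 rad/s.

ω_n ≈ 1.16 rad/s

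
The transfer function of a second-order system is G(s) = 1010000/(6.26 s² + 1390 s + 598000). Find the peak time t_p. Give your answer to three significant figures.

t_p ≈ 0.0109 s

Dividing through by 6.26: denominator becomes s² + 222.0 s + 95530.
So ω_n = √95530 = 309 rad/s and ζ = 222.0/(2·309) = 0.359.
ω_d = 309·√(1 − 0.359²) = 288 rad/s. t_p = π/ω_d = 0.0109 s.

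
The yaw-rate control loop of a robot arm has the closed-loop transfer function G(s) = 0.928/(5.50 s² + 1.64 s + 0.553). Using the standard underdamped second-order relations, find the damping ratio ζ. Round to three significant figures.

ζ ≈ 0.470

Dividing through by 5.50: denominator becomes s² + 0.2982 s + 0.1005.
So ω_n = √0.1005 = 0.317 rad/s and ζ = 0.2982/(2·0.317) = 0.470.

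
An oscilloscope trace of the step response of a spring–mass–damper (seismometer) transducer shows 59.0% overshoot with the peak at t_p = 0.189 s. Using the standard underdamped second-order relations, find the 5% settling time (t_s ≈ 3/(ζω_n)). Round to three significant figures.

t_s ≈ 1.07 s

The overshoot fixes ζ = −ln(OS)/√(π²+ln²(OS)) = 0.166.
From t_p = π/ω_d, ω_d = π/0.189 = 16.6 rad/s, so ω_n = ω_d/√(1−ζ²) = 16.9 rad/s.
t_s ≈ 3/(ζω_n) = 3/(0.166·16.9) = 1.07 s.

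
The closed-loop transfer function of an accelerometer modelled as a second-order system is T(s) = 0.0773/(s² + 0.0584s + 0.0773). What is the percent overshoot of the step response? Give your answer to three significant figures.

ω_n = √0.0773 = 0.278 rad/s; ζ = 0.0584/(2·0.278) = 0.105.
Overshoot: exp(−π·0.105/√(1−0.105²)) = 0.718, i.e. 71.8%.

%OS ≈ 71.8%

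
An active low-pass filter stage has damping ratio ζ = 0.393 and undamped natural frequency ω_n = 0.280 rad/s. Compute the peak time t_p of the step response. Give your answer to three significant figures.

The damped frequency is ω_d = ω_n√(1−ζ²) = 0.280·√(1−0.154) = 0.257 rad/s.
Peak time t_p = π/ω_d = π/0.257 = 12.2 s.

t_p ≈ 12.2 s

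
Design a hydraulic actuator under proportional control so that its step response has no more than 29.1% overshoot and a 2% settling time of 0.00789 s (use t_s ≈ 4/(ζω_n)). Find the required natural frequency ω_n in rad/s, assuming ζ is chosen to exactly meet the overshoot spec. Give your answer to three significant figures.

ω_n ≈ 1390 rad/s

From %OS = 100·exp(−πζ/√(1−ζ²)), invert to get ζ = −ln(OS)/√(π² + ln²(OS)) with OS = 0.291.
−ln 0.291 = 1.234, so ζ = 1.234/√(π² + 1.524) = 0.366.
From t_s ≈ 4/(ζω_n): ω_n = 4/(ζ·t_s) = 4/(0.366·0.00789) = 1390 rad/s.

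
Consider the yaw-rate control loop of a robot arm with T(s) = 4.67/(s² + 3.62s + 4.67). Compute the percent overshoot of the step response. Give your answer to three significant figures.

Comparing the denominator to s² + 2ζω_n s + ω_n²: ω_n = √4.67 = 2.16 rad/s, and 2ζω_n = 3.62 so ζ = 3.62/(2·2.16) = 0.838.
%OS = 100 e^{−πζ/√(1−ζ²)} with ζ = 0.838 gives 0.810%.

%OS ≈ 0.810%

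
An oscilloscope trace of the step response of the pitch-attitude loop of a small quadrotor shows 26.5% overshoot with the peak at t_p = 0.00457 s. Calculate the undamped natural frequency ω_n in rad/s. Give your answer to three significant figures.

ω_n ≈ 746 rad/s

The overshoot fixes ζ = −ln(OS)/√(π²+ln²(OS)) = 0.389.
From t_p = π/ω_d, ω_d = π/0.00457 = 687 rad/s, so ω_n = ω_d/√(1−ζ²) = 746 rad/s.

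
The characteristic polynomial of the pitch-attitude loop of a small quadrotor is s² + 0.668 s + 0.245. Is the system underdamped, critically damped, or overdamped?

underdamped

a² − 4b = 0.668² − 4·0.245 < 0 (complex roots); the system is underdamped.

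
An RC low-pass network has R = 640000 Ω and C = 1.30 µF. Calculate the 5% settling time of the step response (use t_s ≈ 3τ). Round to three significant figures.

t_s ≈ 2.50 s

τ = RC = 640000 × 1.30 µF = 0.832 s.
t_s ≈ 3τ = 2.50 s.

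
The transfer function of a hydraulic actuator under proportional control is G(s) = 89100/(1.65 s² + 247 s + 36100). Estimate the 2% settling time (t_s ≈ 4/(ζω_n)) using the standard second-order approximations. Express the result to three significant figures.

t_s ≈ 0.0534 s

Dividing through by 1.65: denominator becomes s² + 149.7 s + 21880.
So ω_n = √21880 = 148 rad/s and ζ = 149.7/(2·148) = 0.506.
t_s ≈ 4/(ζω_n) = 0.0534 s.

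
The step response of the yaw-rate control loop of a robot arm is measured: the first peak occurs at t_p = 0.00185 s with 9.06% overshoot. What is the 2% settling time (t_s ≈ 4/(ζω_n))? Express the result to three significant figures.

From the overshoot, ζ = −ln(OS)/√(π²+ln²(OS)) = 0.607.
From t_p = π/ω_d, ω_d = π/0.00185 = 1700 rad/s, so ω_n = ω_d/√(1−ζ²) = 2140 rad/s.
t_s ≈ 4/(ζω_n) = 4/(0.607·2140) = 0.00308 s.

t_s ≈ 0.00308 s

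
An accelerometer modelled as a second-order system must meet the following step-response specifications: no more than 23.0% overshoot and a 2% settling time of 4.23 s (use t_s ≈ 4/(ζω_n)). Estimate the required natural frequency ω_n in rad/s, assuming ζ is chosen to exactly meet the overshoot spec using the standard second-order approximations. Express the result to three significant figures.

ζ = −ln(OS)/√(π² + (ln OS)²). With OS = 0.230, ln OS = −1.470 and ζ = 1.470/3.468 = 0.424.
Then ω_n = 4/(ζ t_s) = 4/(0.424 × 4.23) = 2.23 rad/s.

ω_n ≈ 2.23 rad/s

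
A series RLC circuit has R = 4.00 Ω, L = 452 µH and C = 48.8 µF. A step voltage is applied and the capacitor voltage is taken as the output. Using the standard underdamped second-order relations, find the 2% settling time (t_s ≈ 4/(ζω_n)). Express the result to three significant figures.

For a series RLC circuit (capacitor voltage as output), ω_n = 1/√(LC) = 1/√(452 µH · 48.8 µF) = 6730 rad/s.
ζ = (R/2)·√(C/L) = (4.00/2)·√(48.8 µF/452 µH) = 0.657.
t_s ≈ 4/(ζω_n) = 0.000904 s.

t_s ≈ 0.000904 s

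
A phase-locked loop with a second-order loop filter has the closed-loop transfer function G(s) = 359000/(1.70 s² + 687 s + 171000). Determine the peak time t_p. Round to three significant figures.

Dividing through by 1.70: denominator becomes s² + 404.1 s + 100600.
So ω_n = √100600 = 317 rad/s and ζ = 404.1/(2·317) = 0.637.
ω_d = 317·√(1 − 0.637²) = 244 rad/s. t_p = π/ω_d = 0.0129 s.

t_p ≈ 0.0129 s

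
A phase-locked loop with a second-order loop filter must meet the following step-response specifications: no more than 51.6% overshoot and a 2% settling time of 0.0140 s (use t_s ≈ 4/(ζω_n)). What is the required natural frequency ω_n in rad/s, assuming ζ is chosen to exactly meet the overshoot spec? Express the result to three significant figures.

ω_n ≈ 1390 rad/s

ζ = −ln(OS)/√(π² + (ln OS)²). With OS = 0.516, ln OS = −0.6616 and ζ = 0.6616/3.211 = 0.206.
From t_s ≈ 4/(ζω_n): ω_n = 4/(ζ·t_s) = 4/(0.206·0.0140) = 1390 rad/s.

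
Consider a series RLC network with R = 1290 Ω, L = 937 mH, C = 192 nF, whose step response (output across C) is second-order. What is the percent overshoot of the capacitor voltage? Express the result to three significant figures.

For a series RLC circuit (capacitor voltage as output), ω_n = 1/√(LC) = 1/√(937 mH · 192 nF) = 2360 rad/s.
ζ = (R/2)·√(C/L) = (1290/2)·√(192 nF/937 mH) = 0.292.
%OS = 100·exp(−πζ/√(1−ζ²)) = 38.3%.

%OS ≈ 38.3%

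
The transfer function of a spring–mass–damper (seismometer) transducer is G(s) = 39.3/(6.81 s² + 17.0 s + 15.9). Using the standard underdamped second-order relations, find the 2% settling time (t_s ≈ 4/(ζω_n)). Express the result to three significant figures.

t_s ≈ 3.20 s

Dividing through by 6.81: denominator becomes s² + 2.496 s + 2.335.
So ω_n = √2.335 = 1.53 rad/s and ζ = 2.496/(2·1.53) = 0.817.
t_s ≈ 4/(ζω_n) = 3.20 s.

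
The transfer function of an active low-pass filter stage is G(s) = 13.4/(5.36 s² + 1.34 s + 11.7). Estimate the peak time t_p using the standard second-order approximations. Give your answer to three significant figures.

t_p ≈ 2.13 s

Dividing through by 5.36: denominator becomes s² + 0.2500 s + 2.183.
So ω_n = √2.183 = 1.48 rad/s and ζ = 0.2500/(2·1.48) = 0.0846.
ω_d = 1.48·√(1 − 0.0846²) = 1.47 rad/s. t_p = π/ω_d = 2.13 s.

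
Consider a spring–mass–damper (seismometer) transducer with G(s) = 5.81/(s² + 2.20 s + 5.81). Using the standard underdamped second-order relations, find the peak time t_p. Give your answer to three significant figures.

Comparing the denominator to s² + 2ζω_n s + ω_n²: ω_n = √5.81 = 2.41 rad/s, and 2ζω_n = 2.20 so ζ = 2.20/(2·2.41) = 0.456.
ω_d = ω_n√(1−ζ²) = 2.14 rad/s. Then t_p = π/ω_d = 1.46 s.

t_p ≈ 1.46 s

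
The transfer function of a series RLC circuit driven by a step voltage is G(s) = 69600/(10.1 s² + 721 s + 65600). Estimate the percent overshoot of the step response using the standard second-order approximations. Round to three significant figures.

%OS ≈ 21.2%

Dividing through by 10.1: denominator becomes s² + 71.39 s + 6495.
So ω_n = √6495 = 80.6 rad/s and ζ = 71.39/(2·80.6) = 0.443.
%OS = 100 e^{−πζ/√(1−ζ²)} with ζ = 0.443 gives 21.2%.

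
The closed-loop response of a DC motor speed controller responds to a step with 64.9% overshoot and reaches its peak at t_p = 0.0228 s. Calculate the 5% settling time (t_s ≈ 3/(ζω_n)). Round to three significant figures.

t_s ≈ 0.158 s

From the overshoot, ζ = −ln(OS)/√(π²+ln²(OS)) = 0.136.
From t_p = π/ω_d, ω_d = π/0.0228 = 138 rad/s, so ω_n = ω_d/√(1−ζ²) = 139 rad/s.
t_s ≈ 3/(ζω_n) = 3/(0.136·139) = 0.158 s.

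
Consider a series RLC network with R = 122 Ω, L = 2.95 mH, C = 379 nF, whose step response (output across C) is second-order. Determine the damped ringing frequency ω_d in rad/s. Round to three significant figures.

ω_d ≈ 21600 rad/s

For a series RLC circuit (capacitor voltage as output), ω_n = 1/√(LC) = 1/√(2.95 mH · 379 nF) = 29900 rad/s.
ζ = (R/2)·√(C/L) = (122/2)·√(379 nF/2.95 mH) = 0.691.
ω_d = ω_n√(1−ζ²) = 21600 rad/s.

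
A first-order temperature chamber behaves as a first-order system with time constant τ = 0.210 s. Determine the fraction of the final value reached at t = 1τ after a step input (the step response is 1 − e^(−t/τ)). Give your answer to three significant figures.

y/y_∞ ≈ 0.632

y(t)/y_∞ = 1 − e^(−t/τ) = 1 − e^(−1) = 1 − e^(−1.00) = 0.632.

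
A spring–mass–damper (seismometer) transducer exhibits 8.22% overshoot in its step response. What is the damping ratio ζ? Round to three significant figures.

From %OS = 100·exp(−πζ/√(1−ζ²)), invert to get ζ = −ln(OS)/√(π² + ln²(OS)) with OS = 0.0822.
−ln 0.0822 = 2.499, so ζ = 2.499/√(π² + 6.243) = 0.622.

ζ ≈ 0.622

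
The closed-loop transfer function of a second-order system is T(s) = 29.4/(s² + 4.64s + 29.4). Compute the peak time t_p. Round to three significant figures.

t_p ≈ 0.641 s

Matching coefficients with s² + 2ζω_n s + ω_n² gives ω_n² = 29.4 ⇒ ω_n = 5.42 rad/s, and ζ = 4.64/(2ω_n) = 0.428.
ω_d = 5.42·√(1 − 0.428²) = 4.90 rad/s. Then t_p = π/ω_d = 0.641 s.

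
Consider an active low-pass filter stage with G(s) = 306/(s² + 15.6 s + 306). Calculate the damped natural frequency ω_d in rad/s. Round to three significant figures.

Comparing the denominator to s² + 2ζω_n s + ω_n²: ω_n = √306 = 17.5 rad/s, and 2ζω_n = 15.6 so ζ = 15.6/(2·17.5) = 0.446.
The damped frequency ω_d = ω_n√(1−ζ²) = 15.7 rad/s.

ω_d ≈ 15.7 rad/s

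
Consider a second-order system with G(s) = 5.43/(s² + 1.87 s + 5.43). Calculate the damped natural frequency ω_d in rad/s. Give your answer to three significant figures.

ω_d ≈ 2.13 rad/s

Comparing the denominator to s² + 2ζω_n s + ω_n²: ω_n = √5.43 = 2.33 rad/s, and 2ζω_n = 1.87 so ζ = 1.87/(2·2.33) = 0.401.
ω_d = 2.33·√(1 − 0.401²) = 2.13 rad/s.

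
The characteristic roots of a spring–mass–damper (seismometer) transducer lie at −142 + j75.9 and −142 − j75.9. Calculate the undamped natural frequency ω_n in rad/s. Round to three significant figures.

ω_n ≈ 161 rad/s

|pole| = ω_n = √(142² + 75.9²) = 161 rad/s; ζ = cos θ = σ/ω_n = 0.882.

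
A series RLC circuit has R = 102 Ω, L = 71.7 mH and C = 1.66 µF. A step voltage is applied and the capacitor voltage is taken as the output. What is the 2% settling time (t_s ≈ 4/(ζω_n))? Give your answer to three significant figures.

For a series RLC circuit (capacitor voltage as output), ω_n = 1/√(LC) = 1/√(71.7 mH · 1.66 µF) = 2900 rad/s.
ζ = (R/2)·√(C/L) = (102/2)·√(1.66 µF/71.7 mH) = 0.245.
t_s ≈ 4/(ζω_n) = 0.00562 s.

t_s ≈ 0.00562 s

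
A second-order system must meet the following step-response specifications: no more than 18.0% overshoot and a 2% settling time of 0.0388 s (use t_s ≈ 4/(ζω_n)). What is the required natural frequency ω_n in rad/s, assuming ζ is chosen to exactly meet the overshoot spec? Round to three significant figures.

Inverting the overshoot relation: ζ = |ln 0.180|/√(π² + ln²0.180) = 0.479.
Then ω_n = 4/(ζ t_s) = 4/(0.479 × 0.0388) = 215 rad/s.

ω_n ≈ 215 rad/s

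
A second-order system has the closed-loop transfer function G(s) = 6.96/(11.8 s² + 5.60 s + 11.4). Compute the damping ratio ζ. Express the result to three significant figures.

ζ ≈ 0.241

Dividing through by 11.8: denominator becomes s² + 0.4746 s + 0.9661.
So ω_n = √0.9661 = 0.983 rad/s and ζ = 0.4746/(2·0.983) = 0.241.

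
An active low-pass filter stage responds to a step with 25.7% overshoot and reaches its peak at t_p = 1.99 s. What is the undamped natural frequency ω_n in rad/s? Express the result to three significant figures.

ω_n ≈ 1.72 rad/s

ζ from %OS: ζ = |ln 0.257|/√(π²+ln²0.257) = 0.397.
t_p = π/ω_d ⇒ ω_d = 1.58 rad/s; then ω_n = ω_d/√(1−ζ²) = 1.72 rad/s.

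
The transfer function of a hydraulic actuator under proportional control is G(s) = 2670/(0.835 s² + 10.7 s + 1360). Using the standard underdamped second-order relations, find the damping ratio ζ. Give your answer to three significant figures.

ζ ≈ 0.159

Dividing through by 0.835: denominator becomes s² + 12.81 s + 1629.
So ω_n = √1629 = 40.4 rad/s and ζ = 12.81/(2·40.4) = 0.159.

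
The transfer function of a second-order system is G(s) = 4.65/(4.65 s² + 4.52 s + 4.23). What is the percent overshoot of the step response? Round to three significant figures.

Dividing through by 4.65: denominator becomes s² + 0.9720 s + 0.9097.
So ω_n = √0.9097 = 0.954 rad/s and ζ = 0.9720/(2·0.954) = 0.510.
%OS = 100 e^{−πζ/√(1−ζ²)} with ζ = 0.510 gives 15.6%.

%OS ≈ 15.6%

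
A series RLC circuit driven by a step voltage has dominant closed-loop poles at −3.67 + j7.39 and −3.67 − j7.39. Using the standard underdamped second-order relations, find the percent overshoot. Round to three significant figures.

|pole| = ω_n = √(3.67² + 7.39²) = 8.25 rad/s; ζ = cos θ = σ/ω_n = 0.445.
Overshoot: exp(−π·0.445/√(1−0.445²)) = 0.210, i.e. 21.0%.

%OS ≈ 21.0%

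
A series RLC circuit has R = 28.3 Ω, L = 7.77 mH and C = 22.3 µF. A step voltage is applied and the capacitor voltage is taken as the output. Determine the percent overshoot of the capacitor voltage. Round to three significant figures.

%OS ≈ 2.60%

For a series RLC circuit (capacitor voltage as output), ω_n = 1/√(LC) = 1/√(7.77 mH · 22.3 µF) = 2400 rad/s.
ζ = (R/2)·√(C/L) = (28.3/2)·√(22.3 µF/7.77 mH) = 0.758.
%OS = 100·exp(−πζ/√(1−ζ²)) = 2.60%.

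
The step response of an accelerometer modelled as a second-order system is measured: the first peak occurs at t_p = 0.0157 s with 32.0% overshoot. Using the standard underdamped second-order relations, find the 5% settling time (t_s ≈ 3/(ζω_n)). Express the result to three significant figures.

The overshoot fixes ζ = −ln(OS)/√(π²+ln²(OS)) = 0.341.
From t_p = π/ω_d, ω_d = π/0.0157 = 200 rad/s, so ω_n = ω_d/√(1−ζ²) = 213 rad/s.
t_s ≈ 3/(ζω_n) = 3/(0.341·213) = 0.0413 s.

t_s ≈ 0.0413 s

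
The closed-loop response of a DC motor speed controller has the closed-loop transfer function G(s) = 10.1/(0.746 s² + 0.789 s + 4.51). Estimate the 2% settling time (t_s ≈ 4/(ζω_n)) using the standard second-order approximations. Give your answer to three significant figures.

t_s ≈ 7.56 s

Dividing through by 0.746: denominator becomes s² + 1.058 s + 6.046.
So ω_n = √6.046 = 2.46 rad/s and ζ = 1.058/(2·2.46) = 0.215.
t_s ≈ 4/(ζω_n) = 7.56 s.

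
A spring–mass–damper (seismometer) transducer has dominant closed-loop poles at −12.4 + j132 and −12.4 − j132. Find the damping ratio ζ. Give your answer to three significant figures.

The poles are at −σ ± jω_d with σ = 12.4 and ω_d = 132, so ω_n = √(σ²+ω_d²) = 133 rad/s and ζ = σ/ω_n = 0.0935.

ζ ≈ 0.0935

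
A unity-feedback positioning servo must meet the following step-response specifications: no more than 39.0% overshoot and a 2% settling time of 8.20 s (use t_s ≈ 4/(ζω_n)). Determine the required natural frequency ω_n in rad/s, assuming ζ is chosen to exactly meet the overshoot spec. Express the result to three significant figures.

Inverting the overshoot relation: ζ = |ln 0.390|/√(π² + ln²0.390) = 0.287.
Then ω_n = 4/(ζ t_s) = 4/(0.287 × 8.20) = 1.70 rad/s.

ω_n ≈ 1.70 rad/s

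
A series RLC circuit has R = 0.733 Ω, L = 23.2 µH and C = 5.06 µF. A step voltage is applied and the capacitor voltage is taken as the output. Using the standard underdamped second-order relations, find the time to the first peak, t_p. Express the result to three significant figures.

For a series RLC circuit (capacitor voltage as output), ω_n = 1/√(LC) = 1/√(23.2 µH · 5.06 µF) = 92300 rad/s.
ζ = (R/2)·√(C/L) = (0.733/2)·√(5.06 µF/23.2 µH) = 0.171.
ω_d = 92300·√(1 − 0.171²) = 90900 rad/s. t_p = π/ω_d = 0.0000345 s.

t_p ≈ 0.0000345 s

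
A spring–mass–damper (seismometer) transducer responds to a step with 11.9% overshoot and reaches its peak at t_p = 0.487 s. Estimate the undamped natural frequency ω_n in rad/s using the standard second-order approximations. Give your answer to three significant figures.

The overshoot fixes ζ = −ln(OS)/√(π²+ln²(OS)) = 0.561.
t_p = π/ω_d ⇒ ω_d = 6.45 rad/s; then ω_n = ω_d/√(1−ζ²) = 7.79 rad/s.

ω_n ≈ 7.79 rad/s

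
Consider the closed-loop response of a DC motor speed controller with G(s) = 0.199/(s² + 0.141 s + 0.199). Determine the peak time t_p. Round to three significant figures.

ω_n = √0.199 = 0.446 rad/s; ζ = 0.141/(2·0.446) = 0.158.
ω_d = 0.446·√(1 − 0.158²) = 0.440 rad/s. Then t_p = π/ω_d = 7.13 s.

t_p ≈ 7.13 s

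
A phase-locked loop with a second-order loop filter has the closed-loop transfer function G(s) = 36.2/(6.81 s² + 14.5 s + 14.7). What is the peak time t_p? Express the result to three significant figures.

Dividing through by 6.81: denominator becomes s² + 2.129 s + 2.159.
So ω_n = √2.159 = 1.47 rad/s and ζ = 2.129/(2·1.47) = 0.725.
ω_d = 1.47·√(1 − 0.725²) = 1.01 rad/s. t_p = π/ω_d = 3.10 s.

t_p ≈ 3.10 s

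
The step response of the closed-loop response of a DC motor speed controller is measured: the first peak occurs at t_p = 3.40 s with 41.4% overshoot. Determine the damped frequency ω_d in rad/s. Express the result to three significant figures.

ω_d ≈ 0.924 rad/s

t_p = π/ω_d, so ω_d = π/3.40 = 0.924 rad/s.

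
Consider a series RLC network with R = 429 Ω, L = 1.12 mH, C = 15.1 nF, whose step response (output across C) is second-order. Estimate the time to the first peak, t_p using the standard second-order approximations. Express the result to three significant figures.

t_p ≈ 0.0000210 s

For a series RLC circuit (capacitor voltage as output), ω_n = 1/√(LC) = 1/√(1.12 mH · 15.1 nF) = 243000 rad/s.
ζ = (R/2)·√(C/L) = (429/2)·√(15.1 nF/1.12 mH) = 0.788.
The damped frequency ω_d = ω_n√(1−ζ²) = 150000 rad/s. t_p = π/ω_d = 0.0000210 s.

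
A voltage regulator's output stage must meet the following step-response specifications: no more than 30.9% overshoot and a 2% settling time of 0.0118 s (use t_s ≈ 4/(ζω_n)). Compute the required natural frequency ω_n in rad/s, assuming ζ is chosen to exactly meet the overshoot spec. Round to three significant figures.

ω_n ≈ 968 rad/s

ζ = −ln(OS)/√(π² + (ln OS)²). With OS = 0.309, ln OS = −1.174 and ζ = 1.174/3.354 = 0.350.
From t_s ≈ 4/(ζω_n): ω_n = 4/(ζ·t_s) = 4/(0.350·0.0118) = 968 rad/s.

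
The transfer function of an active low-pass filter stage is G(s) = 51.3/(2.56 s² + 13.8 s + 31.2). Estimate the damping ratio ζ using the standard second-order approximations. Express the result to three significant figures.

Dividing through by 2.56: denominator becomes s² + 5.391 s + 12.19.
So ω_n = √12.19 = 3.49 rad/s and ζ = 5.391/(2·3.49) = 0.772.

ζ ≈ 0.772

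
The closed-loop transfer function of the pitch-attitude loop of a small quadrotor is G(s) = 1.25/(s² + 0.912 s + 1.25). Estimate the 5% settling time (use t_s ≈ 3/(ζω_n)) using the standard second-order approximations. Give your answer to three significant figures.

Matching coefficients with s² + 2ζω_n s + ω_n² gives ω_n² = 1.25 ⇒ ω_n = 1.12 rad/s, and ζ = 0.912/(2ω_n) = 0.408.
t_s ≈ 3/(ζω_n) = 3/(0.408·1.12) = 6.58 s.

t_s ≈ 6.58 s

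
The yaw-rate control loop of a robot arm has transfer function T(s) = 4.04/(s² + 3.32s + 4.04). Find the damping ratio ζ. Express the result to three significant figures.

ζ ≈ 0.826

Comparing the denominator to s² + 2ζω_n s + ω_n²: ω_n = √4.04 = 2.01 rad/s, and 2ζω_n = 3.32 so ζ = 3.32/(2·2.01) = 0.826.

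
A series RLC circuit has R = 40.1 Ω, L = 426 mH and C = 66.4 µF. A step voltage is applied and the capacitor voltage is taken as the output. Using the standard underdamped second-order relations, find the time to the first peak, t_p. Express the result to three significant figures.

t_p ≈ 0.0173 s

For a series RLC circuit (capacitor voltage as output), ω_n = 1/√(LC) = 1/√(426 mH · 66.4 µF) = 188 rad/s.
ζ = (R/2)·√(C/L) = (40.1/2)·√(66.4 µF/426 mH) = 0.250.
The damped frequency ω_d = ω_n√(1−ζ²) = 182 rad/s. t_p = π/ω_d = 0.0173 s.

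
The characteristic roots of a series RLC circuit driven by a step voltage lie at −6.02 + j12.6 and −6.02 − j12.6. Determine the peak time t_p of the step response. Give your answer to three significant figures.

t_p ≈ 0.249 s

t_p = π/ω_d with ω_d = 12.6 (the imaginary part), so t_p = 0.249 s.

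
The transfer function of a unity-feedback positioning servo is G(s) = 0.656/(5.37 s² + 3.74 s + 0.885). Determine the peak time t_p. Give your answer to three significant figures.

t_p ≈ 15.1 s

Dividing through by 5.37: denominator becomes s² + 0.6965 s + 0.1648.
So ω_n = √0.1648 = 0.406 rad/s and ζ = 0.6965/(2·0.406) = 0.858.
The damped frequency ω_d = ω_n√(1−ζ²) = 0.209 rad/s. t_p = π/ω_d = 15.1 s.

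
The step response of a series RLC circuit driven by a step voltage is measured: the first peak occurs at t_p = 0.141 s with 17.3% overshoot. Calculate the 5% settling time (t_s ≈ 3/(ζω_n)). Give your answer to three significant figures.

The overshoot fixes ζ = −ln(OS)/√(π²+ln²(OS)) = 0.488.
t_p = π/ω_d ⇒ ω_d = 22.3 rad/s; then ω_n = ω_d/√(1−ζ²) = 25.5 rad/s.
t_s ≈ 3/(ζω_n) = 3/(0.488·25.5) = 0.241 s.

t_s ≈ 0.241 s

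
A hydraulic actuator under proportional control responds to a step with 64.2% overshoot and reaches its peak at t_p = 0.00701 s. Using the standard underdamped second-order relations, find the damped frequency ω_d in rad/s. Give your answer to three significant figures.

ω_d ≈ 448 rad/s

t_p = π/ω_d, so ω_d = π/0.00701 = 448 rad/s.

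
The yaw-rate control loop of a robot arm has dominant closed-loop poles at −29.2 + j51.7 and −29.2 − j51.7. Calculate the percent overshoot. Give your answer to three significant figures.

%OS ≈ 17.0%

With σ = 29.2, ω_d = 51.7: ω_n = √(σ²+ω_d²) = 59.4 rad/s, ζ = σ/ω_n = 0.492.
%OS = 100 e^{−πζ/√(1−ζ²)} with ζ = 0.492 gives 17.0%.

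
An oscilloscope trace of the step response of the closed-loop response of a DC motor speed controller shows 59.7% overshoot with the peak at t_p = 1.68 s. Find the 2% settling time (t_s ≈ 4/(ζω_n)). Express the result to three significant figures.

The overshoot fixes ζ = −ln(OS)/√(π²+ln²(OS)) = 0.162.
From t_p = π/ω_d, ω_d = π/1.68 = 1.87 rad/s, so ω_n = ω_d/√(1−ζ²) = 1.90 rad/s.
t_s ≈ 4/(ζω_n) = 4/(0.162·1.90) = 13.0 s.

t_s ≈ 13.0 s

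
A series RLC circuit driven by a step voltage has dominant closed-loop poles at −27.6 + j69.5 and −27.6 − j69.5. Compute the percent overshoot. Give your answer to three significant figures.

%OS ≈ 28.7%

The poles are at −σ ± jω_d with σ = 27.6 and ω_d = 69.5, so ω_n = √(σ²+ω_d²) = 74.8 rad/s and ζ = σ/ω_n = 0.369.
%OS = 100 e^{−πζ/√(1−ζ²)} with ζ = 0.369 gives 28.7%.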